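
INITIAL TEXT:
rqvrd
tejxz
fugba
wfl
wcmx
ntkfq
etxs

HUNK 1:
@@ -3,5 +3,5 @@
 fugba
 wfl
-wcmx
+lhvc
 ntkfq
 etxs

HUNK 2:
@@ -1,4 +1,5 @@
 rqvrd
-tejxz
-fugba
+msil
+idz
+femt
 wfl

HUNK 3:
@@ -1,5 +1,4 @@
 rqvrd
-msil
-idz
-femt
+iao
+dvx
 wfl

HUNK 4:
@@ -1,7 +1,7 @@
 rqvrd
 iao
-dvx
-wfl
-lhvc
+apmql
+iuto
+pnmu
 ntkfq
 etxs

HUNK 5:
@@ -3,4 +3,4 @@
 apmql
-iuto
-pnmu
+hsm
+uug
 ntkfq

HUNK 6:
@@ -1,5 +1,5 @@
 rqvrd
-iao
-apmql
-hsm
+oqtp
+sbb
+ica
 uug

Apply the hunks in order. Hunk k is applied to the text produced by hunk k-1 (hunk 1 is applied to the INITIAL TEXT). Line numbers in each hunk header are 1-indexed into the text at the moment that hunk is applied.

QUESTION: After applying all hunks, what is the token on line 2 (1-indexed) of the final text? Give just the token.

Answer: oqtp

Derivation:
Hunk 1: at line 3 remove [wcmx] add [lhvc] -> 7 lines: rqvrd tejxz fugba wfl lhvc ntkfq etxs
Hunk 2: at line 1 remove [tejxz,fugba] add [msil,idz,femt] -> 8 lines: rqvrd msil idz femt wfl lhvc ntkfq etxs
Hunk 3: at line 1 remove [msil,idz,femt] add [iao,dvx] -> 7 lines: rqvrd iao dvx wfl lhvc ntkfq etxs
Hunk 4: at line 1 remove [dvx,wfl,lhvc] add [apmql,iuto,pnmu] -> 7 lines: rqvrd iao apmql iuto pnmu ntkfq etxs
Hunk 5: at line 3 remove [iuto,pnmu] add [hsm,uug] -> 7 lines: rqvrd iao apmql hsm uug ntkfq etxs
Hunk 6: at line 1 remove [iao,apmql,hsm] add [oqtp,sbb,ica] -> 7 lines: rqvrd oqtp sbb ica uug ntkfq etxs
Final line 2: oqtp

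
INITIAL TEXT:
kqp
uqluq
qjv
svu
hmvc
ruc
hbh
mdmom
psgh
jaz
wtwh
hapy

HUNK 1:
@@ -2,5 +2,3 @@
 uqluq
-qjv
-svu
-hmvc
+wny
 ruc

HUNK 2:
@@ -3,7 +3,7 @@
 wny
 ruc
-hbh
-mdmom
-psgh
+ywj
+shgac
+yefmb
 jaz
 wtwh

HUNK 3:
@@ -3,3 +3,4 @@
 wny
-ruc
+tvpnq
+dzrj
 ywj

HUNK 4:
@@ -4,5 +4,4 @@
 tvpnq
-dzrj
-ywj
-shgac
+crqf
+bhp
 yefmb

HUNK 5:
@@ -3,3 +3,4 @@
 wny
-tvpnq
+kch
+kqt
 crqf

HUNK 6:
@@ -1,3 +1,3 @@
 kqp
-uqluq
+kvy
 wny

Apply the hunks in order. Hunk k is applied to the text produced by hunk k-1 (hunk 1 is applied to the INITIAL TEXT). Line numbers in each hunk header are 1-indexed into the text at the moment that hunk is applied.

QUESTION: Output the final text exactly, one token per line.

Hunk 1: at line 2 remove [qjv,svu,hmvc] add [wny] -> 10 lines: kqp uqluq wny ruc hbh mdmom psgh jaz wtwh hapy
Hunk 2: at line 3 remove [hbh,mdmom,psgh] add [ywj,shgac,yefmb] -> 10 lines: kqp uqluq wny ruc ywj shgac yefmb jaz wtwh hapy
Hunk 3: at line 3 remove [ruc] add [tvpnq,dzrj] -> 11 lines: kqp uqluq wny tvpnq dzrj ywj shgac yefmb jaz wtwh hapy
Hunk 4: at line 4 remove [dzrj,ywj,shgac] add [crqf,bhp] -> 10 lines: kqp uqluq wny tvpnq crqf bhp yefmb jaz wtwh hapy
Hunk 5: at line 3 remove [tvpnq] add [kch,kqt] -> 11 lines: kqp uqluq wny kch kqt crqf bhp yefmb jaz wtwh hapy
Hunk 6: at line 1 remove [uqluq] add [kvy] -> 11 lines: kqp kvy wny kch kqt crqf bhp yefmb jaz wtwh hapy

Answer: kqp
kvy
wny
kch
kqt
crqf
bhp
yefmb
jaz
wtwh
hapy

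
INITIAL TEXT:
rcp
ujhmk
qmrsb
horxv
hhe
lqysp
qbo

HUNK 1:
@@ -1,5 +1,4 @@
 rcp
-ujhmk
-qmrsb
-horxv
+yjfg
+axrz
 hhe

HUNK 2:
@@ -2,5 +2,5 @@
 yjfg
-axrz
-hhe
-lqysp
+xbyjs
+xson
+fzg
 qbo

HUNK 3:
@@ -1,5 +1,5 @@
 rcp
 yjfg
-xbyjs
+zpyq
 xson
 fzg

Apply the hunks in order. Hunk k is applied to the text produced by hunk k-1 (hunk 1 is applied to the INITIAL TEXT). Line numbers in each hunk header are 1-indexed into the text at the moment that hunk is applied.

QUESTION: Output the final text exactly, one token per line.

Answer: rcp
yjfg
zpyq
xson
fzg
qbo

Derivation:
Hunk 1: at line 1 remove [ujhmk,qmrsb,horxv] add [yjfg,axrz] -> 6 lines: rcp yjfg axrz hhe lqysp qbo
Hunk 2: at line 2 remove [axrz,hhe,lqysp] add [xbyjs,xson,fzg] -> 6 lines: rcp yjfg xbyjs xson fzg qbo
Hunk 3: at line 1 remove [xbyjs] add [zpyq] -> 6 lines: rcp yjfg zpyq xson fzg qbo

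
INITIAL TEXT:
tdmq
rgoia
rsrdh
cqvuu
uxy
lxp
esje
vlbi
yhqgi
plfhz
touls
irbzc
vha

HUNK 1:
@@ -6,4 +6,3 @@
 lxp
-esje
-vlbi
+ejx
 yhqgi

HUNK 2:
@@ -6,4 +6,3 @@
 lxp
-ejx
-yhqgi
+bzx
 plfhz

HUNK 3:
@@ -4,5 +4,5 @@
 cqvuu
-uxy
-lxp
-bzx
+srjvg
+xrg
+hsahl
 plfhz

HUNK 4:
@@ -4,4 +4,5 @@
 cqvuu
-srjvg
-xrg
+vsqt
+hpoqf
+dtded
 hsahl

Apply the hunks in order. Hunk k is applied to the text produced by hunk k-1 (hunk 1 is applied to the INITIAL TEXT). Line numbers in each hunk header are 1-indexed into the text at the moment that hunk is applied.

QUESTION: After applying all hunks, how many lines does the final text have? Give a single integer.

Hunk 1: at line 6 remove [esje,vlbi] add [ejx] -> 12 lines: tdmq rgoia rsrdh cqvuu uxy lxp ejx yhqgi plfhz touls irbzc vha
Hunk 2: at line 6 remove [ejx,yhqgi] add [bzx] -> 11 lines: tdmq rgoia rsrdh cqvuu uxy lxp bzx plfhz touls irbzc vha
Hunk 3: at line 4 remove [uxy,lxp,bzx] add [srjvg,xrg,hsahl] -> 11 lines: tdmq rgoia rsrdh cqvuu srjvg xrg hsahl plfhz touls irbzc vha
Hunk 4: at line 4 remove [srjvg,xrg] add [vsqt,hpoqf,dtded] -> 12 lines: tdmq rgoia rsrdh cqvuu vsqt hpoqf dtded hsahl plfhz touls irbzc vha
Final line count: 12

Answer: 12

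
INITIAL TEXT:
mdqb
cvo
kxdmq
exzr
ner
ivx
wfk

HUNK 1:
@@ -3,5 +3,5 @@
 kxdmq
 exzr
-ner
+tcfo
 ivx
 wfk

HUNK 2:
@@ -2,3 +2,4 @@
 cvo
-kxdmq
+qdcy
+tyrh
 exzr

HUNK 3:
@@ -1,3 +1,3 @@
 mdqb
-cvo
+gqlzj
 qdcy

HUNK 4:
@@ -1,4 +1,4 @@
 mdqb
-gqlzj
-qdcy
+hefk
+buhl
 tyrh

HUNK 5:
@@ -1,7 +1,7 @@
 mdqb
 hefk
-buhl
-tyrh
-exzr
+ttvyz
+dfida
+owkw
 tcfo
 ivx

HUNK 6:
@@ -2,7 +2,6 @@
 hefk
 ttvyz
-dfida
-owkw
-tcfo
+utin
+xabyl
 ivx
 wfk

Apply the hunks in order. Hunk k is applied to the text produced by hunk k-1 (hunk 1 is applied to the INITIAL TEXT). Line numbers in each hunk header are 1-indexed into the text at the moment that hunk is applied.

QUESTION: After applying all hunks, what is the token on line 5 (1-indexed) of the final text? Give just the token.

Hunk 1: at line 3 remove [ner] add [tcfo] -> 7 lines: mdqb cvo kxdmq exzr tcfo ivx wfk
Hunk 2: at line 2 remove [kxdmq] add [qdcy,tyrh] -> 8 lines: mdqb cvo qdcy tyrh exzr tcfo ivx wfk
Hunk 3: at line 1 remove [cvo] add [gqlzj] -> 8 lines: mdqb gqlzj qdcy tyrh exzr tcfo ivx wfk
Hunk 4: at line 1 remove [gqlzj,qdcy] add [hefk,buhl] -> 8 lines: mdqb hefk buhl tyrh exzr tcfo ivx wfk
Hunk 5: at line 1 remove [buhl,tyrh,exzr] add [ttvyz,dfida,owkw] -> 8 lines: mdqb hefk ttvyz dfida owkw tcfo ivx wfk
Hunk 6: at line 2 remove [dfida,owkw,tcfo] add [utin,xabyl] -> 7 lines: mdqb hefk ttvyz utin xabyl ivx wfk
Final line 5: xabyl

Answer: xabyl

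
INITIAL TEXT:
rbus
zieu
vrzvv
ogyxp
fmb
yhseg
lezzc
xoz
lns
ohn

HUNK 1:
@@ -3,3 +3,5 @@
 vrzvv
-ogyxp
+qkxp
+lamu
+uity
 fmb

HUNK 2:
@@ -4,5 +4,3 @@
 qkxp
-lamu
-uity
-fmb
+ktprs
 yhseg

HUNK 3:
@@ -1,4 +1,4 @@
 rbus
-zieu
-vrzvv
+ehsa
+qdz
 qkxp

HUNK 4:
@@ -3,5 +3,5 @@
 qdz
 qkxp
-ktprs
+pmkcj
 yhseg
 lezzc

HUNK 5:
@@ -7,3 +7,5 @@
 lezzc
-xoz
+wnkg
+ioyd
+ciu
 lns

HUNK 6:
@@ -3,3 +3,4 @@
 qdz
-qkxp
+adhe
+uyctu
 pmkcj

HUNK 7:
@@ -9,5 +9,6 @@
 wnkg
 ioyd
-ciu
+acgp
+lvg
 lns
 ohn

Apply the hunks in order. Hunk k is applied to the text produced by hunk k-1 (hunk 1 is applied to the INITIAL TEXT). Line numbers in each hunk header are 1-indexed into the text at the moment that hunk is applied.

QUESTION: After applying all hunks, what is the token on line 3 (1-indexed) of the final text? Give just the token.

Hunk 1: at line 3 remove [ogyxp] add [qkxp,lamu,uity] -> 12 lines: rbus zieu vrzvv qkxp lamu uity fmb yhseg lezzc xoz lns ohn
Hunk 2: at line 4 remove [lamu,uity,fmb] add [ktprs] -> 10 lines: rbus zieu vrzvv qkxp ktprs yhseg lezzc xoz lns ohn
Hunk 3: at line 1 remove [zieu,vrzvv] add [ehsa,qdz] -> 10 lines: rbus ehsa qdz qkxp ktprs yhseg lezzc xoz lns ohn
Hunk 4: at line 3 remove [ktprs] add [pmkcj] -> 10 lines: rbus ehsa qdz qkxp pmkcj yhseg lezzc xoz lns ohn
Hunk 5: at line 7 remove [xoz] add [wnkg,ioyd,ciu] -> 12 lines: rbus ehsa qdz qkxp pmkcj yhseg lezzc wnkg ioyd ciu lns ohn
Hunk 6: at line 3 remove [qkxp] add [adhe,uyctu] -> 13 lines: rbus ehsa qdz adhe uyctu pmkcj yhseg lezzc wnkg ioyd ciu lns ohn
Hunk 7: at line 9 remove [ciu] add [acgp,lvg] -> 14 lines: rbus ehsa qdz adhe uyctu pmkcj yhseg lezzc wnkg ioyd acgp lvg lns ohn
Final line 3: qdz

Answer: qdz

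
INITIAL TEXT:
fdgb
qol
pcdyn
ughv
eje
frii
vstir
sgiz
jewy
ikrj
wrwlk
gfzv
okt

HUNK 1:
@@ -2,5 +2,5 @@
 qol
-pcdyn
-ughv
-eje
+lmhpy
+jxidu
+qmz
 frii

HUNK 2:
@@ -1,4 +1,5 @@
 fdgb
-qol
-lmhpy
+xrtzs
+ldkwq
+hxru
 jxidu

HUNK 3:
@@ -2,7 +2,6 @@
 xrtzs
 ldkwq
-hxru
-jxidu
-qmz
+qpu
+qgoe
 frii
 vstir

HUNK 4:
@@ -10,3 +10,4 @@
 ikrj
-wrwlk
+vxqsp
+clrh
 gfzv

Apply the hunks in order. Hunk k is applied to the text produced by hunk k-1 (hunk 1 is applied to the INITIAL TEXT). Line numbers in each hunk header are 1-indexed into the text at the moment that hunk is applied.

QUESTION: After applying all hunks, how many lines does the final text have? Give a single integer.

Answer: 14

Derivation:
Hunk 1: at line 2 remove [pcdyn,ughv,eje] add [lmhpy,jxidu,qmz] -> 13 lines: fdgb qol lmhpy jxidu qmz frii vstir sgiz jewy ikrj wrwlk gfzv okt
Hunk 2: at line 1 remove [qol,lmhpy] add [xrtzs,ldkwq,hxru] -> 14 lines: fdgb xrtzs ldkwq hxru jxidu qmz frii vstir sgiz jewy ikrj wrwlk gfzv okt
Hunk 3: at line 2 remove [hxru,jxidu,qmz] add [qpu,qgoe] -> 13 lines: fdgb xrtzs ldkwq qpu qgoe frii vstir sgiz jewy ikrj wrwlk gfzv okt
Hunk 4: at line 10 remove [wrwlk] add [vxqsp,clrh] -> 14 lines: fdgb xrtzs ldkwq qpu qgoe frii vstir sgiz jewy ikrj vxqsp clrh gfzv okt
Final line count: 14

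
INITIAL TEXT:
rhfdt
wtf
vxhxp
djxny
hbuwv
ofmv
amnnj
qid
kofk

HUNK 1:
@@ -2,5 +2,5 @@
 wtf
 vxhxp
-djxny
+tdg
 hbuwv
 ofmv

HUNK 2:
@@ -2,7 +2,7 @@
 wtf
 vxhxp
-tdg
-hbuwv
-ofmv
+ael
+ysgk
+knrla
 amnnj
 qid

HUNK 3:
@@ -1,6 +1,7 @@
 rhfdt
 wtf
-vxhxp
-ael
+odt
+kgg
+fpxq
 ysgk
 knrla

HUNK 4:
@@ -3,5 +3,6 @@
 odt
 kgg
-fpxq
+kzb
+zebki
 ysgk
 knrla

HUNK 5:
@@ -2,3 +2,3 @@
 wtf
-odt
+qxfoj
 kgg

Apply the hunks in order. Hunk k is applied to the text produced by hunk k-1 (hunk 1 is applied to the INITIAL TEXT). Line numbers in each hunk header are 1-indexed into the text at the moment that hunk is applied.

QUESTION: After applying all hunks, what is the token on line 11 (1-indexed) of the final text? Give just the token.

Hunk 1: at line 2 remove [djxny] add [tdg] -> 9 lines: rhfdt wtf vxhxp tdg hbuwv ofmv amnnj qid kofk
Hunk 2: at line 2 remove [tdg,hbuwv,ofmv] add [ael,ysgk,knrla] -> 9 lines: rhfdt wtf vxhxp ael ysgk knrla amnnj qid kofk
Hunk 3: at line 1 remove [vxhxp,ael] add [odt,kgg,fpxq] -> 10 lines: rhfdt wtf odt kgg fpxq ysgk knrla amnnj qid kofk
Hunk 4: at line 3 remove [fpxq] add [kzb,zebki] -> 11 lines: rhfdt wtf odt kgg kzb zebki ysgk knrla amnnj qid kofk
Hunk 5: at line 2 remove [odt] add [qxfoj] -> 11 lines: rhfdt wtf qxfoj kgg kzb zebki ysgk knrla amnnj qid kofk
Final line 11: kofk

Answer: kofk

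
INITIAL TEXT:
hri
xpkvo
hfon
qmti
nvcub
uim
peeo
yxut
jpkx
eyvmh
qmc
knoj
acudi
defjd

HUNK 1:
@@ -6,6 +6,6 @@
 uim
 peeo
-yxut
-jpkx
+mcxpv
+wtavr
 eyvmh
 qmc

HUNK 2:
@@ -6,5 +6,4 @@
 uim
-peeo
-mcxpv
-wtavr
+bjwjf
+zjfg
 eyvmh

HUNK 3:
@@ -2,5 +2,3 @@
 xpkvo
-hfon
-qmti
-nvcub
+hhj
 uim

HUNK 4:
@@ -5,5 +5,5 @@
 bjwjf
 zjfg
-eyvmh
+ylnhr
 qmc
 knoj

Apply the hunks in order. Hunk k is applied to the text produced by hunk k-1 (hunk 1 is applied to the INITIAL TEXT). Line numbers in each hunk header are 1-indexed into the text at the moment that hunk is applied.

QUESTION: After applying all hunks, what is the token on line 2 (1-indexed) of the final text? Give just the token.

Hunk 1: at line 6 remove [yxut,jpkx] add [mcxpv,wtavr] -> 14 lines: hri xpkvo hfon qmti nvcub uim peeo mcxpv wtavr eyvmh qmc knoj acudi defjd
Hunk 2: at line 6 remove [peeo,mcxpv,wtavr] add [bjwjf,zjfg] -> 13 lines: hri xpkvo hfon qmti nvcub uim bjwjf zjfg eyvmh qmc knoj acudi defjd
Hunk 3: at line 2 remove [hfon,qmti,nvcub] add [hhj] -> 11 lines: hri xpkvo hhj uim bjwjf zjfg eyvmh qmc knoj acudi defjd
Hunk 4: at line 5 remove [eyvmh] add [ylnhr] -> 11 lines: hri xpkvo hhj uim bjwjf zjfg ylnhr qmc knoj acudi defjd
Final line 2: xpkvo

Answer: xpkvo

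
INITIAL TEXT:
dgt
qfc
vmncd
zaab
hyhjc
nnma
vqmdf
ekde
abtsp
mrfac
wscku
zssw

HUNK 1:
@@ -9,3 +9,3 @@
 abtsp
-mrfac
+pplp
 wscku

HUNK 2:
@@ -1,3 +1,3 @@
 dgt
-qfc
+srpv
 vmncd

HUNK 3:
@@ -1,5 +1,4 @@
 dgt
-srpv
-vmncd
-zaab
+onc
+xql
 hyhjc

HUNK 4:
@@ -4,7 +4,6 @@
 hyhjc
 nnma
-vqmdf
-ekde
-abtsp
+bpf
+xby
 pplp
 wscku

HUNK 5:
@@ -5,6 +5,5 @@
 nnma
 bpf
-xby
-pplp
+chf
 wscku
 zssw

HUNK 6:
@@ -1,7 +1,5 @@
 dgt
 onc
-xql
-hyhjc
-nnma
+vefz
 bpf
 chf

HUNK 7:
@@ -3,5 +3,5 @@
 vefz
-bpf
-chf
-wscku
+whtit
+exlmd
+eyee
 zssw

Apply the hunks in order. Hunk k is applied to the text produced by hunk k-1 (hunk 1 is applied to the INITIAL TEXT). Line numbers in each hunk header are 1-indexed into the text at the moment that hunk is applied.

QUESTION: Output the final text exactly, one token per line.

Answer: dgt
onc
vefz
whtit
exlmd
eyee
zssw

Derivation:
Hunk 1: at line 9 remove [mrfac] add [pplp] -> 12 lines: dgt qfc vmncd zaab hyhjc nnma vqmdf ekde abtsp pplp wscku zssw
Hunk 2: at line 1 remove [qfc] add [srpv] -> 12 lines: dgt srpv vmncd zaab hyhjc nnma vqmdf ekde abtsp pplp wscku zssw
Hunk 3: at line 1 remove [srpv,vmncd,zaab] add [onc,xql] -> 11 lines: dgt onc xql hyhjc nnma vqmdf ekde abtsp pplp wscku zssw
Hunk 4: at line 4 remove [vqmdf,ekde,abtsp] add [bpf,xby] -> 10 lines: dgt onc xql hyhjc nnma bpf xby pplp wscku zssw
Hunk 5: at line 5 remove [xby,pplp] add [chf] -> 9 lines: dgt onc xql hyhjc nnma bpf chf wscku zssw
Hunk 6: at line 1 remove [xql,hyhjc,nnma] add [vefz] -> 7 lines: dgt onc vefz bpf chf wscku zssw
Hunk 7: at line 3 remove [bpf,chf,wscku] add [whtit,exlmd,eyee] -> 7 lines: dgt onc vefz whtit exlmd eyee zssw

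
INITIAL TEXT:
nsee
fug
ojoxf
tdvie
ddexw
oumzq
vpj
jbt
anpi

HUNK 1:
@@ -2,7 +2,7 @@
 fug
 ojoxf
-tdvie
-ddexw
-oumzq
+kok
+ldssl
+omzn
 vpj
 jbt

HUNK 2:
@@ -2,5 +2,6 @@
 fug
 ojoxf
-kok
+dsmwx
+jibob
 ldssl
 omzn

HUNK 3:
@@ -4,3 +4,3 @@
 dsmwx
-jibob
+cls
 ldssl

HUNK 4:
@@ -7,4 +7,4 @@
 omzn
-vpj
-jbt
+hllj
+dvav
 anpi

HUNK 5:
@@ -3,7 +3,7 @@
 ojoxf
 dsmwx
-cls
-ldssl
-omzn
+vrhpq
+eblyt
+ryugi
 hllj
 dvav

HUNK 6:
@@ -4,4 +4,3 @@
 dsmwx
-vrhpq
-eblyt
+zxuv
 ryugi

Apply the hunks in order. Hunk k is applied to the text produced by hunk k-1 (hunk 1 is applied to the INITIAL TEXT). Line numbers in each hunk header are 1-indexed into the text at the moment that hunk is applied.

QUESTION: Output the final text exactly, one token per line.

Answer: nsee
fug
ojoxf
dsmwx
zxuv
ryugi
hllj
dvav
anpi

Derivation:
Hunk 1: at line 2 remove [tdvie,ddexw,oumzq] add [kok,ldssl,omzn] -> 9 lines: nsee fug ojoxf kok ldssl omzn vpj jbt anpi
Hunk 2: at line 2 remove [kok] add [dsmwx,jibob] -> 10 lines: nsee fug ojoxf dsmwx jibob ldssl omzn vpj jbt anpi
Hunk 3: at line 4 remove [jibob] add [cls] -> 10 lines: nsee fug ojoxf dsmwx cls ldssl omzn vpj jbt anpi
Hunk 4: at line 7 remove [vpj,jbt] add [hllj,dvav] -> 10 lines: nsee fug ojoxf dsmwx cls ldssl omzn hllj dvav anpi
Hunk 5: at line 3 remove [cls,ldssl,omzn] add [vrhpq,eblyt,ryugi] -> 10 lines: nsee fug ojoxf dsmwx vrhpq eblyt ryugi hllj dvav anpi
Hunk 6: at line 4 remove [vrhpq,eblyt] add [zxuv] -> 9 lines: nsee fug ojoxf dsmwx zxuv ryugi hllj dvav anpi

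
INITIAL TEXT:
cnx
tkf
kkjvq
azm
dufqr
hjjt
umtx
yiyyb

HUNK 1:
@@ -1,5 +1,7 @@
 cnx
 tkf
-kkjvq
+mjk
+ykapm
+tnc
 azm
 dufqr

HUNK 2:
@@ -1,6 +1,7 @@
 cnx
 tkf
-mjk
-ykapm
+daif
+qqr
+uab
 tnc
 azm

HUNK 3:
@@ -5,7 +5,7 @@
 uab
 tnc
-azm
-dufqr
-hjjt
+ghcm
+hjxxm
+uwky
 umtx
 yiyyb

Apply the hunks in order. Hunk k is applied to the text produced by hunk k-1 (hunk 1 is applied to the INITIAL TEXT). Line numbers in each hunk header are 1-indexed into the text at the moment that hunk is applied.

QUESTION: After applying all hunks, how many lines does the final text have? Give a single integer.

Answer: 11

Derivation:
Hunk 1: at line 1 remove [kkjvq] add [mjk,ykapm,tnc] -> 10 lines: cnx tkf mjk ykapm tnc azm dufqr hjjt umtx yiyyb
Hunk 2: at line 1 remove [mjk,ykapm] add [daif,qqr,uab] -> 11 lines: cnx tkf daif qqr uab tnc azm dufqr hjjt umtx yiyyb
Hunk 3: at line 5 remove [azm,dufqr,hjjt] add [ghcm,hjxxm,uwky] -> 11 lines: cnx tkf daif qqr uab tnc ghcm hjxxm uwky umtx yiyyb
Final line count: 11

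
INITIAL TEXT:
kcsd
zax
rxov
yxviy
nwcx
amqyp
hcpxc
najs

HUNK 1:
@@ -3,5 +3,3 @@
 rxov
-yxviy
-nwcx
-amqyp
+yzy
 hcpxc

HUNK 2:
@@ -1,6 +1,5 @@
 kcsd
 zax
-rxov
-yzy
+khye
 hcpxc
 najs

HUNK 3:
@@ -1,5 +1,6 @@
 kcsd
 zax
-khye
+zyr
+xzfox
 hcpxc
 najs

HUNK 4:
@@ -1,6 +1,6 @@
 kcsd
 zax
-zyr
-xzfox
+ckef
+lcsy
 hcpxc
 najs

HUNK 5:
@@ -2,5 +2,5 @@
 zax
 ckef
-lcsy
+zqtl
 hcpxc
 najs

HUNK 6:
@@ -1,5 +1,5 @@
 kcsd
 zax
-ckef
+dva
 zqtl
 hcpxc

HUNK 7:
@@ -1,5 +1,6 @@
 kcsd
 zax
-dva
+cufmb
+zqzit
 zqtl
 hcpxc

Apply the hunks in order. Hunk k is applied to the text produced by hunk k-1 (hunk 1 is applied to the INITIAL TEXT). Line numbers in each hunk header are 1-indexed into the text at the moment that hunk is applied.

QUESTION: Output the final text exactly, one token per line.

Answer: kcsd
zax
cufmb
zqzit
zqtl
hcpxc
najs

Derivation:
Hunk 1: at line 3 remove [yxviy,nwcx,amqyp] add [yzy] -> 6 lines: kcsd zax rxov yzy hcpxc najs
Hunk 2: at line 1 remove [rxov,yzy] add [khye] -> 5 lines: kcsd zax khye hcpxc najs
Hunk 3: at line 1 remove [khye] add [zyr,xzfox] -> 6 lines: kcsd zax zyr xzfox hcpxc najs
Hunk 4: at line 1 remove [zyr,xzfox] add [ckef,lcsy] -> 6 lines: kcsd zax ckef lcsy hcpxc najs
Hunk 5: at line 2 remove [lcsy] add [zqtl] -> 6 lines: kcsd zax ckef zqtl hcpxc najs
Hunk 6: at line 1 remove [ckef] add [dva] -> 6 lines: kcsd zax dva zqtl hcpxc najs
Hunk 7: at line 1 remove [dva] add [cufmb,zqzit] -> 7 lines: kcsd zax cufmb zqzit zqtl hcpxc najs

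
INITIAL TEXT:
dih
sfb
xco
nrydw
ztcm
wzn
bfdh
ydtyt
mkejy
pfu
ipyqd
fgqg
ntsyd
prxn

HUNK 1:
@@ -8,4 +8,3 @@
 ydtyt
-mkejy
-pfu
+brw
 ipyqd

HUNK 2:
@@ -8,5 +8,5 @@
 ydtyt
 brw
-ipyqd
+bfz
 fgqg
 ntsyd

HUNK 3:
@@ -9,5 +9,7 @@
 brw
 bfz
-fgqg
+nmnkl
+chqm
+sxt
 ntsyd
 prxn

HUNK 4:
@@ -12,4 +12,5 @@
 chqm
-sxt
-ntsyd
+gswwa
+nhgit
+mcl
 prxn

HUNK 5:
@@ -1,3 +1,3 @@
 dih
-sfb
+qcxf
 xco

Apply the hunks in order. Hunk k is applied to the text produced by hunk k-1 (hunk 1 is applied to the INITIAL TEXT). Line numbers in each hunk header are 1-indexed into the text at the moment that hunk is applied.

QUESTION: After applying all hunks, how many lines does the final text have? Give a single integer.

Answer: 16

Derivation:
Hunk 1: at line 8 remove [mkejy,pfu] add [brw] -> 13 lines: dih sfb xco nrydw ztcm wzn bfdh ydtyt brw ipyqd fgqg ntsyd prxn
Hunk 2: at line 8 remove [ipyqd] add [bfz] -> 13 lines: dih sfb xco nrydw ztcm wzn bfdh ydtyt brw bfz fgqg ntsyd prxn
Hunk 3: at line 9 remove [fgqg] add [nmnkl,chqm,sxt] -> 15 lines: dih sfb xco nrydw ztcm wzn bfdh ydtyt brw bfz nmnkl chqm sxt ntsyd prxn
Hunk 4: at line 12 remove [sxt,ntsyd] add [gswwa,nhgit,mcl] -> 16 lines: dih sfb xco nrydw ztcm wzn bfdh ydtyt brw bfz nmnkl chqm gswwa nhgit mcl prxn
Hunk 5: at line 1 remove [sfb] add [qcxf] -> 16 lines: dih qcxf xco nrydw ztcm wzn bfdh ydtyt brw bfz nmnkl chqm gswwa nhgit mcl prxn
Final line count: 16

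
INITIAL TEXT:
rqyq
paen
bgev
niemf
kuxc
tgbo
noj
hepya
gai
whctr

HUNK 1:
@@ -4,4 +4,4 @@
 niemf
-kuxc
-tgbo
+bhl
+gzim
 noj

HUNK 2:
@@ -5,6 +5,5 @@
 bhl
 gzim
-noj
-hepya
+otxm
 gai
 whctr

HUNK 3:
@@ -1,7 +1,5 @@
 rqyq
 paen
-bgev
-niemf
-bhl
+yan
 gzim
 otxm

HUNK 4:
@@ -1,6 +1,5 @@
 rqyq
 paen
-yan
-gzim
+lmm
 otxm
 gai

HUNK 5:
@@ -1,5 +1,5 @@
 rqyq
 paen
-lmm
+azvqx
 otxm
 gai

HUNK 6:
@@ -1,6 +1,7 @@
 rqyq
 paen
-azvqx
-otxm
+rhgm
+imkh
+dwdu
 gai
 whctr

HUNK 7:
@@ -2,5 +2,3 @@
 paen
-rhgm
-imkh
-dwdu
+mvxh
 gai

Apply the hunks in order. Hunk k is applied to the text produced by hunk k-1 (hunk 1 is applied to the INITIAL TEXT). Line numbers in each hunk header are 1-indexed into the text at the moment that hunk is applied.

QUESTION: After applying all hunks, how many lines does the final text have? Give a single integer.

Answer: 5

Derivation:
Hunk 1: at line 4 remove [kuxc,tgbo] add [bhl,gzim] -> 10 lines: rqyq paen bgev niemf bhl gzim noj hepya gai whctr
Hunk 2: at line 5 remove [noj,hepya] add [otxm] -> 9 lines: rqyq paen bgev niemf bhl gzim otxm gai whctr
Hunk 3: at line 1 remove [bgev,niemf,bhl] add [yan] -> 7 lines: rqyq paen yan gzim otxm gai whctr
Hunk 4: at line 1 remove [yan,gzim] add [lmm] -> 6 lines: rqyq paen lmm otxm gai whctr
Hunk 5: at line 1 remove [lmm] add [azvqx] -> 6 lines: rqyq paen azvqx otxm gai whctr
Hunk 6: at line 1 remove [azvqx,otxm] add [rhgm,imkh,dwdu] -> 7 lines: rqyq paen rhgm imkh dwdu gai whctr
Hunk 7: at line 2 remove [rhgm,imkh,dwdu] add [mvxh] -> 5 lines: rqyq paen mvxh gai whctr
Final line count: 5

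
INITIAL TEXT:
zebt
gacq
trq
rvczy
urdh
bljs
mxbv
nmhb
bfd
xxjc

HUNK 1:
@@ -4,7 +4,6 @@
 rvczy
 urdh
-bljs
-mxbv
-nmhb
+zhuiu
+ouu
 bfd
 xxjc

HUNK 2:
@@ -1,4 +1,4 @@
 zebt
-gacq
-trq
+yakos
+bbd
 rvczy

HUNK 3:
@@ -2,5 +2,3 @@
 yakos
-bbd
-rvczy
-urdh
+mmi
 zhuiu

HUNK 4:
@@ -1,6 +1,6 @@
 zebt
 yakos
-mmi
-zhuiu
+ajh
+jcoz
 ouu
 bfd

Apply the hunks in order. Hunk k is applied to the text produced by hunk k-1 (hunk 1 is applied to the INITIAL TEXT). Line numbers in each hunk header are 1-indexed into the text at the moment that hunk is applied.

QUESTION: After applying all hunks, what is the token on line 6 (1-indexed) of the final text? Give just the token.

Answer: bfd

Derivation:
Hunk 1: at line 4 remove [bljs,mxbv,nmhb] add [zhuiu,ouu] -> 9 lines: zebt gacq trq rvczy urdh zhuiu ouu bfd xxjc
Hunk 2: at line 1 remove [gacq,trq] add [yakos,bbd] -> 9 lines: zebt yakos bbd rvczy urdh zhuiu ouu bfd xxjc
Hunk 3: at line 2 remove [bbd,rvczy,urdh] add [mmi] -> 7 lines: zebt yakos mmi zhuiu ouu bfd xxjc
Hunk 4: at line 1 remove [mmi,zhuiu] add [ajh,jcoz] -> 7 lines: zebt yakos ajh jcoz ouu bfd xxjc
Final line 6: bfd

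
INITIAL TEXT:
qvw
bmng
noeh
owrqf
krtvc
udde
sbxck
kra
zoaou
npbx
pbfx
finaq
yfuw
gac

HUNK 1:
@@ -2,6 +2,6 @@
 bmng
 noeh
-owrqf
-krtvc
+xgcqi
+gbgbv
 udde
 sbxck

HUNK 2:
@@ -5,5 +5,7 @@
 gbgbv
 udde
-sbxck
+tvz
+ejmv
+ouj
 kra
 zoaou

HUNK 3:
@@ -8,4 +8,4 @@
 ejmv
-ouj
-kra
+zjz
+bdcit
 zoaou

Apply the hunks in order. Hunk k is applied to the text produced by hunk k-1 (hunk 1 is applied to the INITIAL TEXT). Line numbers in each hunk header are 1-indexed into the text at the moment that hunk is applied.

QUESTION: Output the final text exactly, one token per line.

Hunk 1: at line 2 remove [owrqf,krtvc] add [xgcqi,gbgbv] -> 14 lines: qvw bmng noeh xgcqi gbgbv udde sbxck kra zoaou npbx pbfx finaq yfuw gac
Hunk 2: at line 5 remove [sbxck] add [tvz,ejmv,ouj] -> 16 lines: qvw bmng noeh xgcqi gbgbv udde tvz ejmv ouj kra zoaou npbx pbfx finaq yfuw gac
Hunk 3: at line 8 remove [ouj,kra] add [zjz,bdcit] -> 16 lines: qvw bmng noeh xgcqi gbgbv udde tvz ejmv zjz bdcit zoaou npbx pbfx finaq yfuw gac

Answer: qvw
bmng
noeh
xgcqi
gbgbv
udde
tvz
ejmv
zjz
bdcit
zoaou
npbx
pbfx
finaq
yfuw
gac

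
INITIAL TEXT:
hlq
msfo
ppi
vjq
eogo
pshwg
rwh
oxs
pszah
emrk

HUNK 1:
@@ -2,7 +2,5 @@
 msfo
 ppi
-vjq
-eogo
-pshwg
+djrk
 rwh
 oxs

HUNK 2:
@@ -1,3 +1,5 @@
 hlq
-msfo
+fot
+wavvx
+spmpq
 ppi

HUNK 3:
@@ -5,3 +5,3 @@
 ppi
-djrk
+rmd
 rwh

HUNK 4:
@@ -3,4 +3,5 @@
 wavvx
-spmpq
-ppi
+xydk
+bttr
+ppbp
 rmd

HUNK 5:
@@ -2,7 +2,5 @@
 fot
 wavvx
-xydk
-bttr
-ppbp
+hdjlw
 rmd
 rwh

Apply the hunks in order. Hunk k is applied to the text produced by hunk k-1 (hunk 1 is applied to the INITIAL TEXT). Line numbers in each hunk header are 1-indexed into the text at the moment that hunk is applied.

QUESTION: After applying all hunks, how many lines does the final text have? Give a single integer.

Answer: 9

Derivation:
Hunk 1: at line 2 remove [vjq,eogo,pshwg] add [djrk] -> 8 lines: hlq msfo ppi djrk rwh oxs pszah emrk
Hunk 2: at line 1 remove [msfo] add [fot,wavvx,spmpq] -> 10 lines: hlq fot wavvx spmpq ppi djrk rwh oxs pszah emrk
Hunk 3: at line 5 remove [djrk] add [rmd] -> 10 lines: hlq fot wavvx spmpq ppi rmd rwh oxs pszah emrk
Hunk 4: at line 3 remove [spmpq,ppi] add [xydk,bttr,ppbp] -> 11 lines: hlq fot wavvx xydk bttr ppbp rmd rwh oxs pszah emrk
Hunk 5: at line 2 remove [xydk,bttr,ppbp] add [hdjlw] -> 9 lines: hlq fot wavvx hdjlw rmd rwh oxs pszah emrk
Final line count: 9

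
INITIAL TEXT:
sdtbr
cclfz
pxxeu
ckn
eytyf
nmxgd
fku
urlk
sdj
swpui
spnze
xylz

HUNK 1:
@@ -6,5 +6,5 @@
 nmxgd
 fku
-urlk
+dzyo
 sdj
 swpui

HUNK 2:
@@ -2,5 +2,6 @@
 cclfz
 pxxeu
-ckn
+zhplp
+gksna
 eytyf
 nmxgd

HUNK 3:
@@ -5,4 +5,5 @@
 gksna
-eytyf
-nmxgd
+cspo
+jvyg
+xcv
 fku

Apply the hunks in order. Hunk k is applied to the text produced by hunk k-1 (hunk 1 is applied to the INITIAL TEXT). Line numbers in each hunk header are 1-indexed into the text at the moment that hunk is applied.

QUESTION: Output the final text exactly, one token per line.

Hunk 1: at line 6 remove [urlk] add [dzyo] -> 12 lines: sdtbr cclfz pxxeu ckn eytyf nmxgd fku dzyo sdj swpui spnze xylz
Hunk 2: at line 2 remove [ckn] add [zhplp,gksna] -> 13 lines: sdtbr cclfz pxxeu zhplp gksna eytyf nmxgd fku dzyo sdj swpui spnze xylz
Hunk 3: at line 5 remove [eytyf,nmxgd] add [cspo,jvyg,xcv] -> 14 lines: sdtbr cclfz pxxeu zhplp gksna cspo jvyg xcv fku dzyo sdj swpui spnze xylz

Answer: sdtbr
cclfz
pxxeu
zhplp
gksna
cspo
jvyg
xcv
fku
dzyo
sdj
swpui
spnze
xylz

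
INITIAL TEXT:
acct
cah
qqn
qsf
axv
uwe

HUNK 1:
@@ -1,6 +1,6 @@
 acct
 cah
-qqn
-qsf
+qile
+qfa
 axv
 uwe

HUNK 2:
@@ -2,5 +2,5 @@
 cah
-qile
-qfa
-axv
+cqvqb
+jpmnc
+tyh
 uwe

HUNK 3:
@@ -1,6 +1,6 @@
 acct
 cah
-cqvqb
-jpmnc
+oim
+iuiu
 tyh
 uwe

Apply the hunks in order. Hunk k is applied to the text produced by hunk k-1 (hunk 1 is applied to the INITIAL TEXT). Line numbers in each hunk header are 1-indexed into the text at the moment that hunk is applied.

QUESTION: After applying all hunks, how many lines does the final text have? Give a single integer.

Answer: 6

Derivation:
Hunk 1: at line 1 remove [qqn,qsf] add [qile,qfa] -> 6 lines: acct cah qile qfa axv uwe
Hunk 2: at line 2 remove [qile,qfa,axv] add [cqvqb,jpmnc,tyh] -> 6 lines: acct cah cqvqb jpmnc tyh uwe
Hunk 3: at line 1 remove [cqvqb,jpmnc] add [oim,iuiu] -> 6 lines: acct cah oim iuiu tyh uwe
Final line count: 6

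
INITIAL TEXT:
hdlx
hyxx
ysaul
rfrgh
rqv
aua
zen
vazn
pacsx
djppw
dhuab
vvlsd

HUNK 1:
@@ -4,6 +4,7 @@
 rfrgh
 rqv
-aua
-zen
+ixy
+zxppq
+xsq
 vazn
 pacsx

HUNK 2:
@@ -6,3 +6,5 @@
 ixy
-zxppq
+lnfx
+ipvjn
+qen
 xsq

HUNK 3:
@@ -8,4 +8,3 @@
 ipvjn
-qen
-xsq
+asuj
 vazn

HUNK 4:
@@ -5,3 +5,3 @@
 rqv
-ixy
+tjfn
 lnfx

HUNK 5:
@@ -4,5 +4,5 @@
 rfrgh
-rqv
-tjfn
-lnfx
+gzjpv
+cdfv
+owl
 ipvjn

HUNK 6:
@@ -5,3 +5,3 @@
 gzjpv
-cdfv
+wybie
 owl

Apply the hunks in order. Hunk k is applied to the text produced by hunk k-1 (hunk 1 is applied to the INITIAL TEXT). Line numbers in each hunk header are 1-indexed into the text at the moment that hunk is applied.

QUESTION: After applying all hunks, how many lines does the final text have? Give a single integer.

Hunk 1: at line 4 remove [aua,zen] add [ixy,zxppq,xsq] -> 13 lines: hdlx hyxx ysaul rfrgh rqv ixy zxppq xsq vazn pacsx djppw dhuab vvlsd
Hunk 2: at line 6 remove [zxppq] add [lnfx,ipvjn,qen] -> 15 lines: hdlx hyxx ysaul rfrgh rqv ixy lnfx ipvjn qen xsq vazn pacsx djppw dhuab vvlsd
Hunk 3: at line 8 remove [qen,xsq] add [asuj] -> 14 lines: hdlx hyxx ysaul rfrgh rqv ixy lnfx ipvjn asuj vazn pacsx djppw dhuab vvlsd
Hunk 4: at line 5 remove [ixy] add [tjfn] -> 14 lines: hdlx hyxx ysaul rfrgh rqv tjfn lnfx ipvjn asuj vazn pacsx djppw dhuab vvlsd
Hunk 5: at line 4 remove [rqv,tjfn,lnfx] add [gzjpv,cdfv,owl] -> 14 lines: hdlx hyxx ysaul rfrgh gzjpv cdfv owl ipvjn asuj vazn pacsx djppw dhuab vvlsd
Hunk 6: at line 5 remove [cdfv] add [wybie] -> 14 lines: hdlx hyxx ysaul rfrgh gzjpv wybie owl ipvjn asuj vazn pacsx djppw dhuab vvlsd
Final line count: 14

Answer: 14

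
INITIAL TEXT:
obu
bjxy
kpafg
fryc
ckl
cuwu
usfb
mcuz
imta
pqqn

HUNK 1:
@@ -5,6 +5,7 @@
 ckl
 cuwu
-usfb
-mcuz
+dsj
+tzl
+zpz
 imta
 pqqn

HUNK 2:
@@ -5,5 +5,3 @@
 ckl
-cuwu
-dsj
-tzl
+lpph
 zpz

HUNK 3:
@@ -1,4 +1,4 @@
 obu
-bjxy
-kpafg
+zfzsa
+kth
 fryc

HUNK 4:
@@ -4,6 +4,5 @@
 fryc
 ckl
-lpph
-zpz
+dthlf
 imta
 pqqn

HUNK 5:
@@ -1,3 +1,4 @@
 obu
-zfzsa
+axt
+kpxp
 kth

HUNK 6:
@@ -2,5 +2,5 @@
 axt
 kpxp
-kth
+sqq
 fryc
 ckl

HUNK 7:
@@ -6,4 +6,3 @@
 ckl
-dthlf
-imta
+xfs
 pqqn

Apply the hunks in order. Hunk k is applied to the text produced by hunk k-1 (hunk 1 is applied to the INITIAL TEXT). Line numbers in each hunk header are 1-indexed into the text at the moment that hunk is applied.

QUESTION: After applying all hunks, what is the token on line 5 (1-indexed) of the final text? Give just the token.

Answer: fryc

Derivation:
Hunk 1: at line 5 remove [usfb,mcuz] add [dsj,tzl,zpz] -> 11 lines: obu bjxy kpafg fryc ckl cuwu dsj tzl zpz imta pqqn
Hunk 2: at line 5 remove [cuwu,dsj,tzl] add [lpph] -> 9 lines: obu bjxy kpafg fryc ckl lpph zpz imta pqqn
Hunk 3: at line 1 remove [bjxy,kpafg] add [zfzsa,kth] -> 9 lines: obu zfzsa kth fryc ckl lpph zpz imta pqqn
Hunk 4: at line 4 remove [lpph,zpz] add [dthlf] -> 8 lines: obu zfzsa kth fryc ckl dthlf imta pqqn
Hunk 5: at line 1 remove [zfzsa] add [axt,kpxp] -> 9 lines: obu axt kpxp kth fryc ckl dthlf imta pqqn
Hunk 6: at line 2 remove [kth] add [sqq] -> 9 lines: obu axt kpxp sqq fryc ckl dthlf imta pqqn
Hunk 7: at line 6 remove [dthlf,imta] add [xfs] -> 8 lines: obu axt kpxp sqq fryc ckl xfs pqqn
Final line 5: fryc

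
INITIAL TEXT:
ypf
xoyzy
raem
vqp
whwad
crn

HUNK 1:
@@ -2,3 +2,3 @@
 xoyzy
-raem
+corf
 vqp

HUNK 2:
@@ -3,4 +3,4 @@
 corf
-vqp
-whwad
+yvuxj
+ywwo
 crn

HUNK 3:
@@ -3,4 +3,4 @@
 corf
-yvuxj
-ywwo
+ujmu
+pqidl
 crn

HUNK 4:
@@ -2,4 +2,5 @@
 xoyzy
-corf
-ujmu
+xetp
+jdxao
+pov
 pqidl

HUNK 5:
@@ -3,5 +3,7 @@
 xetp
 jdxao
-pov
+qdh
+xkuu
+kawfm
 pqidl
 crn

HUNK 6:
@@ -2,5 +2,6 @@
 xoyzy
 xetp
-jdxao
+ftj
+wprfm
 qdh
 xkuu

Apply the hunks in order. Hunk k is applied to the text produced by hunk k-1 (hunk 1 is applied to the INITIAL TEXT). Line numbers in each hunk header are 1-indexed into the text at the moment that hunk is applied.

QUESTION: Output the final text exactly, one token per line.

Answer: ypf
xoyzy
xetp
ftj
wprfm
qdh
xkuu
kawfm
pqidl
crn

Derivation:
Hunk 1: at line 2 remove [raem] add [corf] -> 6 lines: ypf xoyzy corf vqp whwad crn
Hunk 2: at line 3 remove [vqp,whwad] add [yvuxj,ywwo] -> 6 lines: ypf xoyzy corf yvuxj ywwo crn
Hunk 3: at line 3 remove [yvuxj,ywwo] add [ujmu,pqidl] -> 6 lines: ypf xoyzy corf ujmu pqidl crn
Hunk 4: at line 2 remove [corf,ujmu] add [xetp,jdxao,pov] -> 7 lines: ypf xoyzy xetp jdxao pov pqidl crn
Hunk 5: at line 3 remove [pov] add [qdh,xkuu,kawfm] -> 9 lines: ypf xoyzy xetp jdxao qdh xkuu kawfm pqidl crn
Hunk 6: at line 2 remove [jdxao] add [ftj,wprfm] -> 10 lines: ypf xoyzy xetp ftj wprfm qdh xkuu kawfm pqidl crn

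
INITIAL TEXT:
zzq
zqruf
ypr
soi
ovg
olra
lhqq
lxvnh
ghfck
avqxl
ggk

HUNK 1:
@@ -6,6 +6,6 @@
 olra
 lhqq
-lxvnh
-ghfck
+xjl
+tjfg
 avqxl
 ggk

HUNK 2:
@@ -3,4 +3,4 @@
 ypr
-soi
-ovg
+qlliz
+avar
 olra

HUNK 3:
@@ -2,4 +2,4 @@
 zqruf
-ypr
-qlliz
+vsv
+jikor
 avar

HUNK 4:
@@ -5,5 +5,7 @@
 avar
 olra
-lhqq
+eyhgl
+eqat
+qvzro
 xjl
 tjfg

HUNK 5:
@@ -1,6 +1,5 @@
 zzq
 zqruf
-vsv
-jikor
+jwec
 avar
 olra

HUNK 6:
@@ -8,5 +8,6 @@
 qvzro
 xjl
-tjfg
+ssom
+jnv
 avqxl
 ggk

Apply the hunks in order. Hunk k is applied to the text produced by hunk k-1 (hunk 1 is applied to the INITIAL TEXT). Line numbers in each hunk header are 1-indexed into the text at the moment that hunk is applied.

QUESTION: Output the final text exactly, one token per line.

Hunk 1: at line 6 remove [lxvnh,ghfck] add [xjl,tjfg] -> 11 lines: zzq zqruf ypr soi ovg olra lhqq xjl tjfg avqxl ggk
Hunk 2: at line 3 remove [soi,ovg] add [qlliz,avar] -> 11 lines: zzq zqruf ypr qlliz avar olra lhqq xjl tjfg avqxl ggk
Hunk 3: at line 2 remove [ypr,qlliz] add [vsv,jikor] -> 11 lines: zzq zqruf vsv jikor avar olra lhqq xjl tjfg avqxl ggk
Hunk 4: at line 5 remove [lhqq] add [eyhgl,eqat,qvzro] -> 13 lines: zzq zqruf vsv jikor avar olra eyhgl eqat qvzro xjl tjfg avqxl ggk
Hunk 5: at line 1 remove [vsv,jikor] add [jwec] -> 12 lines: zzq zqruf jwec avar olra eyhgl eqat qvzro xjl tjfg avqxl ggk
Hunk 6: at line 8 remove [tjfg] add [ssom,jnv] -> 13 lines: zzq zqruf jwec avar olra eyhgl eqat qvzro xjl ssom jnv avqxl ggk

Answer: zzq
zqruf
jwec
avar
olra
eyhgl
eqat
qvzro
xjl
ssom
jnv
avqxl
ggk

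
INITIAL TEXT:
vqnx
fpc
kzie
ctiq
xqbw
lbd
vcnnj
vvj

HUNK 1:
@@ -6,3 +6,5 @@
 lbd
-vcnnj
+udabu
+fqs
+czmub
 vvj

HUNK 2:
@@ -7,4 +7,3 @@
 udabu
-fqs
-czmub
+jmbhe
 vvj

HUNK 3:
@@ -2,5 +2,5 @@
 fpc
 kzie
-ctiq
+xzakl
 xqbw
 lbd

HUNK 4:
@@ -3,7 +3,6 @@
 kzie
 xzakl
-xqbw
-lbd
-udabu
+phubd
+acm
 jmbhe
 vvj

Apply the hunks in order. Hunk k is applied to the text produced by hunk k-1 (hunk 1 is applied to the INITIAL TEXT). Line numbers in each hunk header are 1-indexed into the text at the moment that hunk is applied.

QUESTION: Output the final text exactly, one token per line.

Answer: vqnx
fpc
kzie
xzakl
phubd
acm
jmbhe
vvj

Derivation:
Hunk 1: at line 6 remove [vcnnj] add [udabu,fqs,czmub] -> 10 lines: vqnx fpc kzie ctiq xqbw lbd udabu fqs czmub vvj
Hunk 2: at line 7 remove [fqs,czmub] add [jmbhe] -> 9 lines: vqnx fpc kzie ctiq xqbw lbd udabu jmbhe vvj
Hunk 3: at line 2 remove [ctiq] add [xzakl] -> 9 lines: vqnx fpc kzie xzakl xqbw lbd udabu jmbhe vvj
Hunk 4: at line 3 remove [xqbw,lbd,udabu] add [phubd,acm] -> 8 lines: vqnx fpc kzie xzakl phubd acm jmbhe vvj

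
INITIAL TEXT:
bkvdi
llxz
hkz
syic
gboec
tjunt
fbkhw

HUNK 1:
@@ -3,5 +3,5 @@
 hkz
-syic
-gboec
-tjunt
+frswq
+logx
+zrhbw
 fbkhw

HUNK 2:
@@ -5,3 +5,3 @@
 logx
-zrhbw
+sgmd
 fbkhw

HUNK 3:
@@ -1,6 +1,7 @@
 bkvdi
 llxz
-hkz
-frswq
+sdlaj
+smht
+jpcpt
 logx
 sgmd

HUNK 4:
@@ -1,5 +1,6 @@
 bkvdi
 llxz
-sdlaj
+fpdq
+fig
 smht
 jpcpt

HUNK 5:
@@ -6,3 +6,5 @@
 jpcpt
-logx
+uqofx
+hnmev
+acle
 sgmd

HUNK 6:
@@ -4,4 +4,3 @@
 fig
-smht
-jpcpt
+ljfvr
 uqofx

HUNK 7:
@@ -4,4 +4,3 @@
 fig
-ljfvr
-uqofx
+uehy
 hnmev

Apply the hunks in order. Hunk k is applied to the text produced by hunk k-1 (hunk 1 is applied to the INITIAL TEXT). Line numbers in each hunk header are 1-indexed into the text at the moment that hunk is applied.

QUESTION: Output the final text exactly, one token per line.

Answer: bkvdi
llxz
fpdq
fig
uehy
hnmev
acle
sgmd
fbkhw

Derivation:
Hunk 1: at line 3 remove [syic,gboec,tjunt] add [frswq,logx,zrhbw] -> 7 lines: bkvdi llxz hkz frswq logx zrhbw fbkhw
Hunk 2: at line 5 remove [zrhbw] add [sgmd] -> 7 lines: bkvdi llxz hkz frswq logx sgmd fbkhw
Hunk 3: at line 1 remove [hkz,frswq] add [sdlaj,smht,jpcpt] -> 8 lines: bkvdi llxz sdlaj smht jpcpt logx sgmd fbkhw
Hunk 4: at line 1 remove [sdlaj] add [fpdq,fig] -> 9 lines: bkvdi llxz fpdq fig smht jpcpt logx sgmd fbkhw
Hunk 5: at line 6 remove [logx] add [uqofx,hnmev,acle] -> 11 lines: bkvdi llxz fpdq fig smht jpcpt uqofx hnmev acle sgmd fbkhw
Hunk 6: at line 4 remove [smht,jpcpt] add [ljfvr] -> 10 lines: bkvdi llxz fpdq fig ljfvr uqofx hnmev acle sgmd fbkhw
Hunk 7: at line 4 remove [ljfvr,uqofx] add [uehy] -> 9 lines: bkvdi llxz fpdq fig uehy hnmev acle sgmd fbkhw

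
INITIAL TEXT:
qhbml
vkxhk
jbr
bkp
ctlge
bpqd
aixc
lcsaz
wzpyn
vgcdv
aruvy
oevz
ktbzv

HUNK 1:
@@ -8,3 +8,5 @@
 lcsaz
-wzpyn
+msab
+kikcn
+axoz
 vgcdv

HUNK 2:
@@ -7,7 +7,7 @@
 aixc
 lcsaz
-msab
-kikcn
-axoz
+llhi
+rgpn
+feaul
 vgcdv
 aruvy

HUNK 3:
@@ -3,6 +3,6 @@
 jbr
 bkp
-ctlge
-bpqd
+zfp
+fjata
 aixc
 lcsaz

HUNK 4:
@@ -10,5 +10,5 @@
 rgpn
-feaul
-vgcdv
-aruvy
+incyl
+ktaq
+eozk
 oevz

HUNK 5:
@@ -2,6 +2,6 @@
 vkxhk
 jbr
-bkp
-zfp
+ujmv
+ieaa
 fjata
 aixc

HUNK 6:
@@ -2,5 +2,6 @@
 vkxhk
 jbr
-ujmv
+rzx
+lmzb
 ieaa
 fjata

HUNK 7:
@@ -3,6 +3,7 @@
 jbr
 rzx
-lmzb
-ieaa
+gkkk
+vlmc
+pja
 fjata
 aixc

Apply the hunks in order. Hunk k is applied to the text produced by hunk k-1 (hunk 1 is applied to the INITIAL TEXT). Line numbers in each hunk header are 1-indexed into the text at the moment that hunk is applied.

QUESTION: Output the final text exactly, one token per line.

Answer: qhbml
vkxhk
jbr
rzx
gkkk
vlmc
pja
fjata
aixc
lcsaz
llhi
rgpn
incyl
ktaq
eozk
oevz
ktbzv

Derivation:
Hunk 1: at line 8 remove [wzpyn] add [msab,kikcn,axoz] -> 15 lines: qhbml vkxhk jbr bkp ctlge bpqd aixc lcsaz msab kikcn axoz vgcdv aruvy oevz ktbzv
Hunk 2: at line 7 remove [msab,kikcn,axoz] add [llhi,rgpn,feaul] -> 15 lines: qhbml vkxhk jbr bkp ctlge bpqd aixc lcsaz llhi rgpn feaul vgcdv aruvy oevz ktbzv
Hunk 3: at line 3 remove [ctlge,bpqd] add [zfp,fjata] -> 15 lines: qhbml vkxhk jbr bkp zfp fjata aixc lcsaz llhi rgpn feaul vgcdv aruvy oevz ktbzv
Hunk 4: at line 10 remove [feaul,vgcdv,aruvy] add [incyl,ktaq,eozk] -> 15 lines: qhbml vkxhk jbr bkp zfp fjata aixc lcsaz llhi rgpn incyl ktaq eozk oevz ktbzv
Hunk 5: at line 2 remove [bkp,zfp] add [ujmv,ieaa] -> 15 lines: qhbml vkxhk jbr ujmv ieaa fjata aixc lcsaz llhi rgpn incyl ktaq eozk oevz ktbzv
Hunk 6: at line 2 remove [ujmv] add [rzx,lmzb] -> 16 lines: qhbml vkxhk jbr rzx lmzb ieaa fjata aixc lcsaz llhi rgpn incyl ktaq eozk oevz ktbzv
Hunk 7: at line 3 remove [lmzb,ieaa] add [gkkk,vlmc,pja] -> 17 lines: qhbml vkxhk jbr rzx gkkk vlmc pja fjata aixc lcsaz llhi rgpn incyl ktaq eozk oevz ktbzv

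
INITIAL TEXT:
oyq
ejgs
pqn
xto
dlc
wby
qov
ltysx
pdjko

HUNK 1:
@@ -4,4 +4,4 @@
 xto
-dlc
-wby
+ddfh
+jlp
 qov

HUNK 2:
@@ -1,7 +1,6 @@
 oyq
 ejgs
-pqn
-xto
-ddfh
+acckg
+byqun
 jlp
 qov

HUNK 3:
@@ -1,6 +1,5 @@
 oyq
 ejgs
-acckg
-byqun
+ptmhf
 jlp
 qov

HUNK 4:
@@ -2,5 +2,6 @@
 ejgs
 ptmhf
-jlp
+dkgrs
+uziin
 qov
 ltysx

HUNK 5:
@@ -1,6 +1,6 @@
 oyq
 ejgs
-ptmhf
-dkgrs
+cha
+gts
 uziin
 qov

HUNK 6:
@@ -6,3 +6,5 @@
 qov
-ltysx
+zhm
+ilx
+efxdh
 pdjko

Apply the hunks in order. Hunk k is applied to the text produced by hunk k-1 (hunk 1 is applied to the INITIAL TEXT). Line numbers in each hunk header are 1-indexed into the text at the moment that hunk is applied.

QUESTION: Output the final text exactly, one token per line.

Answer: oyq
ejgs
cha
gts
uziin
qov
zhm
ilx
efxdh
pdjko

Derivation:
Hunk 1: at line 4 remove [dlc,wby] add [ddfh,jlp] -> 9 lines: oyq ejgs pqn xto ddfh jlp qov ltysx pdjko
Hunk 2: at line 1 remove [pqn,xto,ddfh] add [acckg,byqun] -> 8 lines: oyq ejgs acckg byqun jlp qov ltysx pdjko
Hunk 3: at line 1 remove [acckg,byqun] add [ptmhf] -> 7 lines: oyq ejgs ptmhf jlp qov ltysx pdjko
Hunk 4: at line 2 remove [jlp] add [dkgrs,uziin] -> 8 lines: oyq ejgs ptmhf dkgrs uziin qov ltysx pdjko
Hunk 5: at line 1 remove [ptmhf,dkgrs] add [cha,gts] -> 8 lines: oyq ejgs cha gts uziin qov ltysx pdjko
Hunk 6: at line 6 remove [ltysx] add [zhm,ilx,efxdh] -> 10 lines: oyq ejgs cha gts uziin qov zhm ilx efxdh pdjko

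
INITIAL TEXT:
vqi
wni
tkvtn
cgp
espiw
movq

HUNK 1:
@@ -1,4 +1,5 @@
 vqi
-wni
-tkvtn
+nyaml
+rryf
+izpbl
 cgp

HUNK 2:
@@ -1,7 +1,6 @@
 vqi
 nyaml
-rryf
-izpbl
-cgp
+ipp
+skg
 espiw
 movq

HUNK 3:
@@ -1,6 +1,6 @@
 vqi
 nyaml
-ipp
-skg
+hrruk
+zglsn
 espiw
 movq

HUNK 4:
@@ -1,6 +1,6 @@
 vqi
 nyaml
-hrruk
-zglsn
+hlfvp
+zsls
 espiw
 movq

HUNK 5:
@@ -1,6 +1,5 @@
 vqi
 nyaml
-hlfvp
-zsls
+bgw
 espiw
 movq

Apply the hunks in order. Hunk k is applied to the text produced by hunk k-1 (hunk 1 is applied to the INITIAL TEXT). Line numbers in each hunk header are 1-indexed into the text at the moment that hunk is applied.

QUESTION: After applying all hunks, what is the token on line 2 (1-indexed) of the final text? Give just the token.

Hunk 1: at line 1 remove [wni,tkvtn] add [nyaml,rryf,izpbl] -> 7 lines: vqi nyaml rryf izpbl cgp espiw movq
Hunk 2: at line 1 remove [rryf,izpbl,cgp] add [ipp,skg] -> 6 lines: vqi nyaml ipp skg espiw movq
Hunk 3: at line 1 remove [ipp,skg] add [hrruk,zglsn] -> 6 lines: vqi nyaml hrruk zglsn espiw movq
Hunk 4: at line 1 remove [hrruk,zglsn] add [hlfvp,zsls] -> 6 lines: vqi nyaml hlfvp zsls espiw movq
Hunk 5: at line 1 remove [hlfvp,zsls] add [bgw] -> 5 lines: vqi nyaml bgw espiw movq
Final line 2: nyaml

Answer: nyaml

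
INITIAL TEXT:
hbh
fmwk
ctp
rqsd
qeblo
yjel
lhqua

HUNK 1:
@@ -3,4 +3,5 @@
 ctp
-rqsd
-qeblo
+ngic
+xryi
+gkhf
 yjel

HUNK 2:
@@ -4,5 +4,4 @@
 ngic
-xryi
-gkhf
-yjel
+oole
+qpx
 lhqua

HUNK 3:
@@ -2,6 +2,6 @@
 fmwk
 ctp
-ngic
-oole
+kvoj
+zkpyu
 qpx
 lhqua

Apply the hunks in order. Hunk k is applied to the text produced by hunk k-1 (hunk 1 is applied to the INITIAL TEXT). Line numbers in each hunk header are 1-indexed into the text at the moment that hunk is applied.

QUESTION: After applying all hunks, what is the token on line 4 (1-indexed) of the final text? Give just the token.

Hunk 1: at line 3 remove [rqsd,qeblo] add [ngic,xryi,gkhf] -> 8 lines: hbh fmwk ctp ngic xryi gkhf yjel lhqua
Hunk 2: at line 4 remove [xryi,gkhf,yjel] add [oole,qpx] -> 7 lines: hbh fmwk ctp ngic oole qpx lhqua
Hunk 3: at line 2 remove [ngic,oole] add [kvoj,zkpyu] -> 7 lines: hbh fmwk ctp kvoj zkpyu qpx lhqua
Final line 4: kvoj

Answer: kvoj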